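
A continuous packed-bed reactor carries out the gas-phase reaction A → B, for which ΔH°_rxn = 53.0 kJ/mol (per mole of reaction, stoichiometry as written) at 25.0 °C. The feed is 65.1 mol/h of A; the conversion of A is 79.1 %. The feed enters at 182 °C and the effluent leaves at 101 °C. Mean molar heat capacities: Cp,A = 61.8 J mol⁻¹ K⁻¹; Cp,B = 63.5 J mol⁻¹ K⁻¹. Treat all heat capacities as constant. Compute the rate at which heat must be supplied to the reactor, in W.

Extent of reaction ξ = 0.791 × 65.1 = 51.494 mol/h
Reaction term: ξ·ΔH°_rxn = 51.494 × 53.0 = 2729.2 kJ/h
Sensible, feed 182→25 °C: -631.64 kJ/h
Outlet flows (mol/h): A 13.606, B 51.494
Sensible, products 25→101 °C: 312.41 kJ/h
Q = ΔH = 2410 kJ/h = 0.66943 kW
Heat supplied = 669.43 W

Q_in = 669 W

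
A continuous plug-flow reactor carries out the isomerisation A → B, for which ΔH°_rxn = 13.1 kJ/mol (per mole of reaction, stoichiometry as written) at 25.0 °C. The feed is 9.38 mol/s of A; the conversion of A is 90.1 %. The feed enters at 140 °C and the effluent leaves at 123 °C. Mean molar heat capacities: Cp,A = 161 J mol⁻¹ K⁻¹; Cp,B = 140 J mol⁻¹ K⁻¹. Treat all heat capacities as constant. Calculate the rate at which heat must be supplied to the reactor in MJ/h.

Extent of reaction ξ = 0.901 × 9.38 = 8.4514 mol/s
Reaction term: ξ·ΔH°_rxn = 8.4514 × 13.1 = 110.71 kJ/s
Sensible, feed 140→25 °C: -173.67 kJ/s
Outlet flows (mol/s): A 0.92862, B 8.4514
Sensible, products 25→123 °C: 130.6 kJ/s
Q = ΔH = 67.647 kJ/s = 67.647 kW
Heat supplied = 243.53 MJ/h

Q_in = 244 MJ/h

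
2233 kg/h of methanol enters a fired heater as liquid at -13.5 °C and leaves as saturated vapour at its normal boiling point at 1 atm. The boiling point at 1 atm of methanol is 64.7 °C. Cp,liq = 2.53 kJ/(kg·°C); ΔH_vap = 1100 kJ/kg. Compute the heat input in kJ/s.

liquid -13.5→64.7 °C: 197.85 kJ/kg
vaporisation at 64.7 °C: 1100 kJ/kg
Δh = 197.85 + 1100 = 1297.8 kJ/kg
Q = ṁ·Δh = 2233 kg/h × 1297.8 kJ/kg = 2.8981e+06 kJ/h
|Q| = 805.03 kW

Q = 805 kJ/s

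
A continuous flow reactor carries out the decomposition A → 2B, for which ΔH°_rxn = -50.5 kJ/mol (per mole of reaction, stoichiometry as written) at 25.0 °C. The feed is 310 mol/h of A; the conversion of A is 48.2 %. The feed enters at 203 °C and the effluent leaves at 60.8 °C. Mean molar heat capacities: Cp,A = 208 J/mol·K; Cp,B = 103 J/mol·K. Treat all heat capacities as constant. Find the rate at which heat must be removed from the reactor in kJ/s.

Q_out = 4.65 kJ/s

Extent of reaction ξ = 0.482 × 310 = 149.42 mol/h
Reaction term: ξ·ΔH°_rxn = 149.42 × -50.5 = -7545.7 kJ/h
Sensible, feed 203→25 °C: -11477 kJ/h
Outlet flows (mol/h): A 160.58, B 298.84
Sensible, products 25→60.8 °C: 2297.7 kJ/h
Q = ΔH = -16725 kJ/h = -4.646 kW
Heat removed = 4.646 kJ/s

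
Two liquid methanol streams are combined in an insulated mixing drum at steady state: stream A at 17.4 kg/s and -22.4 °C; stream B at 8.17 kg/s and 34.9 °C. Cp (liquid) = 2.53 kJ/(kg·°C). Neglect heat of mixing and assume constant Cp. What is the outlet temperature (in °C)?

T_out = -4.09 °C

Adiabatic, steady state ⇒ Σ ṁᵢCp,ᵢ(T_out − Tᵢ) = 0
T_out = Σ ṁᵢCp,ᵢTᵢ / Σ ṁᵢCp,ᵢ
      = -264.71 / 64.692 = -4.0918 °C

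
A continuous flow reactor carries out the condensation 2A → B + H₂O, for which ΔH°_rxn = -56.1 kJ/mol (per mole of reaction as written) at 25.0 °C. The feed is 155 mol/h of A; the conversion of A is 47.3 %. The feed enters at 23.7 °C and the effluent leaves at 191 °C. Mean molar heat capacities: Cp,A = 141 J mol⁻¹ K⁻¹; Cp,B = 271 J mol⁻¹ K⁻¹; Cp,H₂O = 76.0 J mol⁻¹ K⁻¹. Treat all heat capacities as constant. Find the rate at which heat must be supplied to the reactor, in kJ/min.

Q_in = 33.3 kJ/min

Extent of reaction ξ = 0.473 × 155 / 2 = 36.657 mol/h
Reaction term: ξ·ΔH°_rxn = 36.657 × -56.1 = -2056.5 kJ/h
Sensible, feed 23.7→25 °C: 28.412 kJ/h
Outlet flows (mol/h): A 81.685, B 36.657, H₂O 36.657
Sensible, products 25→191 °C: 4023.5 kJ/h
Q = ΔH = 1995.4 kJ/h = 0.55428 kW
Heat supplied = 33.257 kJ/min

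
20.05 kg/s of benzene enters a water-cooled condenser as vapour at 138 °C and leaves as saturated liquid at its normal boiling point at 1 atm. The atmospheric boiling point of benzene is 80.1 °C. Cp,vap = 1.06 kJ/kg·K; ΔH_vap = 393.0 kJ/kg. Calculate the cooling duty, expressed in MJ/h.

Q_c = 32800 MJ/h

vapour 138→80.1 °C: -61.374 kJ/kg
condensation at 80.1 °C: -393 kJ/kg
Δh = -61.374 + -393 = -454.37 kJ/kg
Q = ṁ·Δh = 20.05 kg/s × -454.37 kJ/kg = -9110.2 kJ/s
|Q| = 9110.2 kW = 32797 MJ/h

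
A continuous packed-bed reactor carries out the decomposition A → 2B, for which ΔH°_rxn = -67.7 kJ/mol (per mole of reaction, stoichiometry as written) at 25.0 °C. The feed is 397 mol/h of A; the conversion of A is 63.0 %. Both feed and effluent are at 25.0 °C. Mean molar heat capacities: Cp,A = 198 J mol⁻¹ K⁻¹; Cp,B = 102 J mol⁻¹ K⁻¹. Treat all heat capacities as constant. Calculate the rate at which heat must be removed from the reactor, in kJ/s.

Q_out = 4.70 kJ/s

Extent of reaction ξ = 0.630 × 397 = 250.11 mol/h
Reaction term: ξ·ΔH°_rxn = 250.11 × -67.7 = -16932 kJ/h
Q = ΔH = -16932 kJ/h = -4.7035 kW
Heat removed = 4.7035 kJ/s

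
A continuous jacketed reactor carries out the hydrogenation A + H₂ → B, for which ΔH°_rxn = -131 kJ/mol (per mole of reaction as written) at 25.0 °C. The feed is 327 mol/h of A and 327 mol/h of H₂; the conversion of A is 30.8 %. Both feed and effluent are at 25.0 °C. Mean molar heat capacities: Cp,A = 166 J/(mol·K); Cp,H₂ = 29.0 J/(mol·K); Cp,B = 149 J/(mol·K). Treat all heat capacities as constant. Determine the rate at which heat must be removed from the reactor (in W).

Extent of reaction ξ = 0.308 × 327 = 100.72 mol/h
Reaction term: ξ·ΔH°_rxn = 100.72 × -131 = -13194 kJ/h
Q = ΔH = -13194 kJ/h = -3.6649 kW
Heat removed = 3664.9 W

Q_out = 3660 W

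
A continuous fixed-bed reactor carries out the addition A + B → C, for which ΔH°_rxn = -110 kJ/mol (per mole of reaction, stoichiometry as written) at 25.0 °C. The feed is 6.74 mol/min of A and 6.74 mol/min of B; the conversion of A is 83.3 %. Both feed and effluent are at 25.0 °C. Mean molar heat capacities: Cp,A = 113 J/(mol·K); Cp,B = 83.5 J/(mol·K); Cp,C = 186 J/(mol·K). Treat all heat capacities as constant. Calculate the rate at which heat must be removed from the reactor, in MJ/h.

Extent of reaction ξ = 0.833 × 6.74 = 5.6144 mol/min
Reaction term: ξ·ΔH°_rxn = 5.6144 × -110 = -617.59 kJ/min
Q = ΔH = -617.59 kJ/min = -10.293 kW
Heat removed = 37.055 MJ/h

Q_out = 37.1 MJ/h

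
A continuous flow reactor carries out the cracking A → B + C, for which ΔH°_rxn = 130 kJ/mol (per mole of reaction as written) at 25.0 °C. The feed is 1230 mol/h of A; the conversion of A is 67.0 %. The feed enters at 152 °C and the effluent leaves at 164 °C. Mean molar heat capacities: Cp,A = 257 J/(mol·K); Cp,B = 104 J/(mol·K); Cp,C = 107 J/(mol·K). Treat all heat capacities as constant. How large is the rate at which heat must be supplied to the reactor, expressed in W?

Extent of reaction ξ = 0.670 × 1230 = 824.1 mol/h
Reaction term: ξ·ΔH°_rxn = 824.1 × 130 = 107130 kJ/h
Sensible, feed 152→25 °C: -40146 kJ/h
Outlet flows (mol/h): A 405.9, B 824.1, C 824.1
Sensible, products 25→164 °C: 38670 kJ/h
Q = ΔH = 105660 kJ/h = 29.349 kW
Heat supplied = 29349 W

Q_in = 29300 W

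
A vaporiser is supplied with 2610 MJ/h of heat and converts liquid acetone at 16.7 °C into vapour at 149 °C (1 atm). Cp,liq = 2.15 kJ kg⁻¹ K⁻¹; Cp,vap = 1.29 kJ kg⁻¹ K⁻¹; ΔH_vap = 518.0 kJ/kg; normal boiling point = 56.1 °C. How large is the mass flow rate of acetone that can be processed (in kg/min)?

ṁ = 60.2 kg/min

Δh = 2.15×(56.1−16.7) + 518.0 + 1.29×(149−56.1) = 722.55 kJ/kg
Q = 2610 MJ/h = 725 kJ/s = 43500 kJ/min
ṁ = Q/Δh = 43500 / 722.55 = 60.203 kg/min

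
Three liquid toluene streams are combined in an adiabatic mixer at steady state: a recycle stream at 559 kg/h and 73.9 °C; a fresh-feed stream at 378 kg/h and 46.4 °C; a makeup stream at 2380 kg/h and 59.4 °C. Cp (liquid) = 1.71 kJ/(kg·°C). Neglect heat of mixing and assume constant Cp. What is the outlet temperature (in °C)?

Adiabatic, steady state ⇒ Σ ṁᵢCp,ᵢ(T_out − Tᵢ) = 0
Σ ṁᵢCp,ᵢTᵢ = 559×1.71×73.9 + 378×1.71×46.4 + 2380×1.71×59.4 = 342380
Σ ṁᵢCp,ᵢ = 559×1.71 + 378×1.71 + 2380×1.71 = 5672.1
T_out = 342380 / 5672.1 = 60.362 °C

T_out = 60.4 °C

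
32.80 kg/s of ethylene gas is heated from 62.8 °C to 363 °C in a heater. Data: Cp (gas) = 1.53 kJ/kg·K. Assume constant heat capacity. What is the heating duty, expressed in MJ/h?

Q = ṁ·Cp·ΔT = 32.80 × 1.53 × (363 − 62.8) = 15065 kJ/s
Heating duty = 54235 MJ/h

Q = 54200 MJ/h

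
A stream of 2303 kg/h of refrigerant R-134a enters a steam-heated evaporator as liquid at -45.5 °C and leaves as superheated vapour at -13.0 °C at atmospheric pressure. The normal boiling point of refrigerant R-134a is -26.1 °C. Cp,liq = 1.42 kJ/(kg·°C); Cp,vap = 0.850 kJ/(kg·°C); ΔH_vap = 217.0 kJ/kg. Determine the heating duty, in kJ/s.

Q = 164 kJ/s

liquid -45.5→-26.1 °C: 27.548 kJ/kg
vaporisation at -26.1 °C: 217 kJ/kg
vapour -26.1→-13.0 °C: 11.135 kJ/kg
Δh = 27.548 + 217 + 11.135 = 255.68 kJ/kg
Q = ṁ·Δh = 2303 kg/h × 255.68 kJ/kg = 588840 kJ/h
|Q| = 163.57 kW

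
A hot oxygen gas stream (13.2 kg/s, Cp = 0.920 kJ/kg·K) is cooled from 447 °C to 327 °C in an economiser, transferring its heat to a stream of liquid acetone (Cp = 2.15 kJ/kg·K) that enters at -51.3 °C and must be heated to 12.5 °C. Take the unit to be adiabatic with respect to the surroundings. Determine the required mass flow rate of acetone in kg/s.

Heat released by hot stream: Q = 13.2 × 0.920 × (447 − 327) = 1457.3 kJ/s
Energy balance on cold side (adiabatic exchanger): Q = ṁ_c·Cp_c·(T_c,out − T_c,in)
ṁ_c = 1457.3 / [2.15 × (12.5 − -51.3)] = 10.624 kg/s

ṁ_c = 10.6 kg/s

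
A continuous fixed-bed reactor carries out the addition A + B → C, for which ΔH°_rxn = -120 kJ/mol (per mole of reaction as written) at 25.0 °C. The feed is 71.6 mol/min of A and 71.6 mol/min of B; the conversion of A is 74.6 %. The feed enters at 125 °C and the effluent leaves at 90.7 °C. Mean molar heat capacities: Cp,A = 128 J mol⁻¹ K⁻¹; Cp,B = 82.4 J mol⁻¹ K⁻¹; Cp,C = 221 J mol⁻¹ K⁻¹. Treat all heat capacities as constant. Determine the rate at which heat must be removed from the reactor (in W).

Extent of reaction ξ = 0.746 × 71.6 = 53.414 mol/min
Reaction term: ξ·ΔH°_rxn = 53.414 × -120 = -6409.6 kJ/min
Sensible, feed 125→25 °C: -1506.5 kJ/min
Outlet flows (mol/min): A 18.186, B 18.186, C 53.414
Sensible, products 25→90.7 °C: 1026.9 kJ/min
Q = ΔH = -6889.2 kJ/min = -114.82 kW
Heat removed = 114820 W

Q_out = 115000 W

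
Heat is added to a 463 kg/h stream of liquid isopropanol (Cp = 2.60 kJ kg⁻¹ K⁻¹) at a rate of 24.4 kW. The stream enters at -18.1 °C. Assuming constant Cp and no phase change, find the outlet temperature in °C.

Q = 24.4 kW = 87840 kJ/h
ΔT = Q/(ṁ·Cp) = 87840/(463×2.60) = 72.969 K
T_out = -18.1 + 72.969 = 54.869 °C

T_out = 54.9 °C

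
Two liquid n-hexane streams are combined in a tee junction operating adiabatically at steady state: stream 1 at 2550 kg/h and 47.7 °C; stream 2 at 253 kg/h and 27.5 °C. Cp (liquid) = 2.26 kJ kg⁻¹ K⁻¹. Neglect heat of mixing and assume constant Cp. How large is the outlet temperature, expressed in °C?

No heat crosses the boundary, so H_out = H_in.
T_out = Σ ṁᵢCp,ᵢTᵢ / Σ ṁᵢCp,ᵢ
      = 290620 / 6334.8 = 45.877 °C

T_out = 45.9 °C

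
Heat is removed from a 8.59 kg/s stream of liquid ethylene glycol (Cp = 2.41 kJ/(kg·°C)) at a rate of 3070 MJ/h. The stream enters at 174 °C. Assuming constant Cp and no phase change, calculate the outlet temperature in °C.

T_out = 133 °C

Q = 3070 MJ/h = 852.78 kJ/s
ΔT = Q/(ṁ·Cp) = 852.78/(8.59×2.41) = 41.193 K
T_out = 174 − 41.193 = 132.81 °C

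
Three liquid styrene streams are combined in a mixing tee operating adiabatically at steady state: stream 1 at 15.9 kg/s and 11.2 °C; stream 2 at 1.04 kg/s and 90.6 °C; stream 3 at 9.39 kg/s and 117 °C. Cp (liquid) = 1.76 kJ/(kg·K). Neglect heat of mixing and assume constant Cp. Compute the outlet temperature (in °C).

T_out = 52.1 °C

Energy balance with Q = 0: Σ ṁᵢCp,ᵢ(T_out − Tᵢ) = 0
Σ ṁᵢCp,ᵢTᵢ = 15.9×1.76×11.2 + 1.04×1.76×90.6 + 9.39×1.76×117 = 2412.8
Σ ṁᵢCp,ᵢ = 15.9×1.76 + 1.04×1.76 + 9.39×1.76 = 46.341
T_out = 2412.8 / 46.341 = 52.067 °C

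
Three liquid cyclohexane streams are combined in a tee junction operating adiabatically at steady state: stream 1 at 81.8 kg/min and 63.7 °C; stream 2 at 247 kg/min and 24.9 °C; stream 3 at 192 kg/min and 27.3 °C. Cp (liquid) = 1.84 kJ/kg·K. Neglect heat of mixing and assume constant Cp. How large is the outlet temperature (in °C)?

T_out = 31.9 °C

Adiabatic, steady state ⇒ Σ ṁᵢCp,ᵢ(T_out − Tᵢ) = 0
Σ ṁᵢCp,ᵢTᵢ = 81.8×1.84×63.7 + 247×1.84×24.9 + 192×1.84×27.3 = 30549
Σ ṁᵢCp,ᵢ = 81.8×1.84 + 247×1.84 + 192×1.84 = 958.27
T_out = 30549 / 958.27 = 31.879 °C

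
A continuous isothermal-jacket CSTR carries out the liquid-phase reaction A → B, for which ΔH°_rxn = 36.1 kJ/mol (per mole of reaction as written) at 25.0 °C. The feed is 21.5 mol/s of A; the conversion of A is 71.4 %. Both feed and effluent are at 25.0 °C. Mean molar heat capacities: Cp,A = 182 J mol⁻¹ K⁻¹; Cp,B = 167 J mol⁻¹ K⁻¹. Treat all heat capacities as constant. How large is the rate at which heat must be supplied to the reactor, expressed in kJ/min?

Q_in = 33300 kJ/min

Extent of reaction ξ = 0.714 × 21.5 = 15.351 mol/s
Reaction term: ξ·ΔH°_rxn = 15.351 × 36.1 = 554.17 kJ/s
Q = ΔH = 554.17 kJ/s = 554.17 kW
Heat supplied = 33250 kJ/min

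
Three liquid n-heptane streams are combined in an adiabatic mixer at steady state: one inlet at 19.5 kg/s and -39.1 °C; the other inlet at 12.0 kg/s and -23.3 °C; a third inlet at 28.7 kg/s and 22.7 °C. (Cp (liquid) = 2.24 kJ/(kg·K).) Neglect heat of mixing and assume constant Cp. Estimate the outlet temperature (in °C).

No heat crosses the boundary, so H_out = H_in.
Σ ṁᵢCp,ᵢTᵢ = 19.5×2.24×-39.1 + 12.0×2.24×-23.3 + 28.7×2.24×22.7 = -874.85
Σ ṁᵢCp,ᵢ = 19.5×2.24 + 12.0×2.24 + 28.7×2.24 = 134.85
T_out = -874.85 / 134.85 = -6.4877 °C

T_out = -6.49 °C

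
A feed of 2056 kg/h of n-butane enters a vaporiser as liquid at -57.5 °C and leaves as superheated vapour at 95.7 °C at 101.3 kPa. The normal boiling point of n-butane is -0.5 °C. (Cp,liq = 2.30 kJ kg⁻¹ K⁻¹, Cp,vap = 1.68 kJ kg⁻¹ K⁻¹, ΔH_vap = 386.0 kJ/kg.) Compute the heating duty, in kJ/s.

Q = 388 kJ/s

liquid -57.5→-0.5 °C: 131.1 kJ/kg
vaporisation at -0.5 °C: 386 kJ/kg
vapour -0.5→95.7 °C: 161.62 kJ/kg
Δh = 131.1 + 386 + 161.62 = 678.72 kJ/kg
Q = ṁ·Δh = 2056 kg/h × 678.72 kJ/kg = 1.3954e+06 kJ/h
|Q| = 387.62 kW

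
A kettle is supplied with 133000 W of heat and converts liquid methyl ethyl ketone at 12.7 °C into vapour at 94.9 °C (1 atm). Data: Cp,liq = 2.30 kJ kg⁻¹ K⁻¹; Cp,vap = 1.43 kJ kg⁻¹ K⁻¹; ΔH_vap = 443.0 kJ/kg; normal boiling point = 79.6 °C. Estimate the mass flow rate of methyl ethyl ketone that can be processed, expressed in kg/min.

ṁ = 12.9 kg/min

Δh = 2.30×(79.6−12.7) + 443.0 + 1.43×(94.9−79.6) = 618.75 kJ/kg
Q = 133000 W = 133 kJ/s = 7980 kJ/min
ṁ = Q/Δh = 7980 / 618.75 = 12.897 kg/min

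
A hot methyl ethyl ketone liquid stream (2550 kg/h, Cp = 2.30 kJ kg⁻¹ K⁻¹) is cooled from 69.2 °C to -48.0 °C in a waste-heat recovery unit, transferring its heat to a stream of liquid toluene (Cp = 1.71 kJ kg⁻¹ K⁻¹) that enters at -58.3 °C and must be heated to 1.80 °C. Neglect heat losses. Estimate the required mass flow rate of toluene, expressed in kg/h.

Heat released by hot stream: Q = 2550 × 2.30 × (69.2 − -48.0) = 687380 kJ/h
Energy balance on cold side (adiabatic exchanger): Q = ṁ_c·Cp_c·(T_c,out − T_c,in)
ṁ_c = 687380 / [1.71 × (1.80 − -58.3)] = 6688.4 kg/h

ṁ_c = 6690 kg/h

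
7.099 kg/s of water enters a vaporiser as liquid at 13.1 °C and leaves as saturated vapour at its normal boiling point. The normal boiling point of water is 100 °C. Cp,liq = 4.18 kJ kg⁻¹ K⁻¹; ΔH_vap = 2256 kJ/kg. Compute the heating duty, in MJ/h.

liquid 13.1→100 °C: 363.24 kJ/kg
vaporisation at 100 °C: 2256 kJ/kg
Δh = 363.24 + 2256 = 2619.2 kJ/kg
Q = ṁ·Δh = 7.099 kg/s × 2619.2 kJ/kg = 18594 kJ/s
|Q| = 18594 kW = 66938 MJ/h

Q = 66900 MJ/h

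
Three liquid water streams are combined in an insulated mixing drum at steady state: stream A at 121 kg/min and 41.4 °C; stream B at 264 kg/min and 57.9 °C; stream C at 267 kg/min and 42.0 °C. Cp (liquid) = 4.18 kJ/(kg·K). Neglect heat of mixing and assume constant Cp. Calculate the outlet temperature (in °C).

T_out = 48.3 °C

No heat crosses the boundary, so H_out = H_in.
Σ ṁᵢCp,ᵢTᵢ = 121×4.18×41.4 + 264×4.18×57.9 + 267×4.18×42.0 = 131710
Σ ṁᵢCp,ᵢ = 121×4.18 + 264×4.18 + 267×4.18 = 2725.4
T_out = 131710 / 2725.4 = 48.327 °C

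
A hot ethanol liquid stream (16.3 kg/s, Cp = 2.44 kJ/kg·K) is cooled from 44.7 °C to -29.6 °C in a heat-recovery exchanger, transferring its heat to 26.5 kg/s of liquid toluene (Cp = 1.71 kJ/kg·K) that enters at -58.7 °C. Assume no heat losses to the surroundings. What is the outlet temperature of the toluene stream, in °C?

Heat released by hot stream: Q = 16.3 × 2.44 × (44.7 − -29.6) = 2955.1 kJ/s
Energy balance on cold side (adiabatic exchanger): Q = ṁ_c·Cp_c·(T_c,out − T_c,in)
T_c,out = -58.7 + 2955.1/(26.5 × 1.71) = 6.5115 °C

T_c,out = 6.51 °C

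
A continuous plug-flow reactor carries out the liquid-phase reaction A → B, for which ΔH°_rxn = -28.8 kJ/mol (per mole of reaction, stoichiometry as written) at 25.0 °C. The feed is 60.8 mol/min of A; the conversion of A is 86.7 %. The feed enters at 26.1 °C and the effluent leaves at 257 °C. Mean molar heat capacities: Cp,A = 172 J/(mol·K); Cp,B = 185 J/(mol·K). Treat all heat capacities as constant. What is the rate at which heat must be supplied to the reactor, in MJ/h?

Extent of reaction ξ = 0.867 × 60.8 = 52.714 mol/min
Reaction term: ξ·ΔH°_rxn = 52.714 × -28.8 = -1518.2 kJ/min
Sensible, feed 26.1→25 °C: -11.503 kJ/min
Outlet flows (mol/min): A 8.0864, B 52.714
Sensible, products 25→257 °C: 2585.1 kJ/min
Q = ΔH = 1055.5 kJ/min = 17.592 kW
Heat supplied = 63.33 MJ/h

Q_in = 63.3 MJ/h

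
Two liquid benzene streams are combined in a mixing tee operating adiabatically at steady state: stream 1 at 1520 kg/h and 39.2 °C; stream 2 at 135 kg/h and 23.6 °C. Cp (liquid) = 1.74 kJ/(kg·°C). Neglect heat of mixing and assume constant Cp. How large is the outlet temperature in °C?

No heat crosses the boundary, so H_out = H_in.
Σ ṁᵢCp,ᵢTᵢ = 1520×1.74×39.2 + 135×1.74×23.6 = 109220
Σ ṁᵢCp,ᵢ = 1520×1.74 + 135×1.74 = 2879.7
T_out = 109220 / 2879.7 = 37.927 °C

T_out = 37.9 °C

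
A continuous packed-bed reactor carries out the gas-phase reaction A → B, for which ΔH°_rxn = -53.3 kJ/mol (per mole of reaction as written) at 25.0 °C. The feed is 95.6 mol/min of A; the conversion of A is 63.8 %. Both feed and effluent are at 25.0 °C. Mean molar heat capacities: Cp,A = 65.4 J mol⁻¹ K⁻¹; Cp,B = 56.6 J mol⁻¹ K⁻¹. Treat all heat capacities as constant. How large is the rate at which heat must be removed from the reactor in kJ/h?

Extent of reaction ξ = 0.638 × 95.6 = 60.993 mol/min
Reaction term: ξ·ΔH°_rxn = 60.993 × -53.3 = -3250.9 kJ/min
Q = ΔH = -3250.9 kJ/min = -54.182 kW
Heat removed = 195050 kJ/h

Q_out = 195000 kJ/h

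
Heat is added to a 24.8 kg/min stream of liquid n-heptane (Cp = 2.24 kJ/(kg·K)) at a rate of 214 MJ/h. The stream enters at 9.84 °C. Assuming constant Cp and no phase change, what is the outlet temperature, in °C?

Q = 214 MJ/h = 3566.7 kJ/min
ΔT = Q/(ṁ·Cp) = 3566.7/(24.8×2.24) = 64.204 K
T_out = 9.84 + 64.204 = 74.044 °C

T_out = 74.0 °C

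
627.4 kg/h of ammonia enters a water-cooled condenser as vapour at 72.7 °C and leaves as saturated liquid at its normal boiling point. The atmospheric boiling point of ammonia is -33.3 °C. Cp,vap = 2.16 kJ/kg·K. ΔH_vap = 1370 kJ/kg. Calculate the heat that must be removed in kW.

vapour 72.7→-33.3 °C: -228.96 kJ/kg
condensation at -33.3 °C: -1370 kJ/kg
Δh = -228.96 + -1370 = -1599 kJ/kg
Q = ṁ·Δh = 627.4 kg/h × -1599 kJ/kg = -1.0032e+06 kJ/h
|Q| = 278.66 kW

Q_c = 279 kW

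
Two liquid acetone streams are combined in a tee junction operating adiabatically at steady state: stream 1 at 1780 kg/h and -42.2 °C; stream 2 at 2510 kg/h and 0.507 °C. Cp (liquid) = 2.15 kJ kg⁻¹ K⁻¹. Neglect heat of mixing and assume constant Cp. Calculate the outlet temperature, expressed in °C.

T_out = -17.2 °C

No heat crosses the boundary, so H_out = H_in.
T_out = Σ ṁᵢCp,ᵢTᵢ / Σ ṁᵢCp,ᵢ
      = -158760 / 9223.5 = -17.213 °C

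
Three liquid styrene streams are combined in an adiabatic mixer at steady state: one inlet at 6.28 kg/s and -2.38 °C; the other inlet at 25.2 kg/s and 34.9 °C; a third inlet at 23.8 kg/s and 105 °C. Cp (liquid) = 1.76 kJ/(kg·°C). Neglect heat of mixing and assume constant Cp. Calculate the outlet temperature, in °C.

T_out = 60.8 °C

Energy balance with Q = 0: Σ ṁᵢCp,ᵢ(T_out − Tᵢ) = 0
T_out = Σ ṁᵢCp,ᵢTᵢ / Σ ṁᵢCp,ᵢ
      = 5919.8 / 97.293 = 60.845 °C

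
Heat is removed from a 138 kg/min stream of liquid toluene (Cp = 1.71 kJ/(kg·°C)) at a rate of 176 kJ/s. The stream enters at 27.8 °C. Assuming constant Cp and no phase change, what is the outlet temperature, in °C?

T_out = -16.9 °C

Q = 176 kJ/s = 10560 kJ/min
ΔT = Q/(ṁ·Cp) = 10560/(138×1.71) = 44.75 K
T_out = 27.8 − 44.75 = -16.95 °C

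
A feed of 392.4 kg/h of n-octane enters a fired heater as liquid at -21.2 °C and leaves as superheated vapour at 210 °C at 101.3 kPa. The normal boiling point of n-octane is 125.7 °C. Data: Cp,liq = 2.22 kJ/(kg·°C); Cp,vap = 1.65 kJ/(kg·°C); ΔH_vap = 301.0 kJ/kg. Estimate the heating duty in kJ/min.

liquid -21.2→125.7 °C: 326.12 kJ/kg
vaporisation at 125.7 °C: 301 kJ/kg
vapour 125.7→210 °C: 139.09 kJ/kg
Δh = 326.12 + 301 + 139.09 = 766.21 kJ/kg
Q = ṁ·Δh = 392.4 kg/h × 766.21 kJ/kg = 300660 kJ/h
|Q| = 83.517 kW = 5011 kJ/min

Q = 5010 kJ/min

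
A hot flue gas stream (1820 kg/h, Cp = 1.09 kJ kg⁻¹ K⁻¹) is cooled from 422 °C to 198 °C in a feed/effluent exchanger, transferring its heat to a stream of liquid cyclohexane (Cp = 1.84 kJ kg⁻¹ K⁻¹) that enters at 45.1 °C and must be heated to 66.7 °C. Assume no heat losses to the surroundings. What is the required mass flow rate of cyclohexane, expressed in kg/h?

Heat released by hot stream: Q = 1820 × 1.09 × (422 − 198) = 444370 kJ/h
Energy balance on cold side (adiabatic exchanger): Q = ṁ_c·Cp_c·(T_c,out − T_c,in)
ṁ_c = 444370 / [1.84 × (66.7 − 45.1)] = 11181 kg/h

ṁ_c = 11200 kg/h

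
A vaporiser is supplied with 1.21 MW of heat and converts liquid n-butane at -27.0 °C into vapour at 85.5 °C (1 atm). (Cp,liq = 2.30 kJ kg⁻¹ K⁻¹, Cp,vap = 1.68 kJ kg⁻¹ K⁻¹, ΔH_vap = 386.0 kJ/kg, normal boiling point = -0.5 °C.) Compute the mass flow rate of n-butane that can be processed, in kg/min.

ṁ = 123 kg/min

Δh = 2.30×(-0.5−-27.0) + 386.0 + 1.68×(85.5−-0.5) = 591.43 kJ/kg
Q = 1.21 MW = 1210 kJ/s = 72600 kJ/min
ṁ = Q/Δh = 72600 / 591.43 = 122.75 kg/min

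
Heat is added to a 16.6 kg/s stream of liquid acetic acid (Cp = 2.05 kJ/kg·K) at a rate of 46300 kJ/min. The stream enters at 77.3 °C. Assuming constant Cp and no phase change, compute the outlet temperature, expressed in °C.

Q = 46300 kJ/min = 771.67 kJ/s
ΔT = Q/(ṁ·Cp) = 771.67/(16.6×2.05) = 22.676 K
T_out = 77.3 + 22.676 = 99.976 °C

T_out = 100 °C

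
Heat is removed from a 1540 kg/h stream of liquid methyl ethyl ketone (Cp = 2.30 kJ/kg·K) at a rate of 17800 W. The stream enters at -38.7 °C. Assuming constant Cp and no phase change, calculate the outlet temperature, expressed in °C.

T_out = -56.8 °C

Q = 17800 W = 64080 kJ/h
ΔT = Q/(ṁ·Cp) = 64080/(1540×2.30) = 18.091 K
T_out = -38.7 − 18.091 = -56.791 °C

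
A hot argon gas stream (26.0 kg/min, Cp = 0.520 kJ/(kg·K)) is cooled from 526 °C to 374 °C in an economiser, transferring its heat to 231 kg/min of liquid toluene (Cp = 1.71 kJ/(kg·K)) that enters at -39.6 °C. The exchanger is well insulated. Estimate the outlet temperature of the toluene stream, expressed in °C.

Heat released by hot stream: Q = 26.0 × 0.520 × (526 − 374) = 2055 kJ/min
Energy balance on cold side (adiabatic exchanger): Q = ṁ_c·Cp_c·(T_c,out − T_c,in)
T_c,out = -39.6 + 2055/(231 × 1.71) = -34.397 °C

T_c,out = -34.4 °C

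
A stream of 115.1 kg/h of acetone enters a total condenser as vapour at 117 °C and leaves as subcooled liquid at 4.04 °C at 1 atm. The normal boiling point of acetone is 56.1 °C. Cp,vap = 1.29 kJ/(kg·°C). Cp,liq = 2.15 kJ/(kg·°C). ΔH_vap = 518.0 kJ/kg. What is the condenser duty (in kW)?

Q_c = 22.7 kW

vapour 117→56.1 °C: -78.561 kJ/kg
condensation at 56.1 °C: -518 kJ/kg
liquid 56.1→4.04 °C: -111.93 kJ/kg
Δh = -78.561 + -518 + -111.93 = -708.49 kJ/kg
Q = ṁ·Δh = 115.1 kg/h × -708.49 kJ/kg = -81547 kJ/h
|Q| = 22.652 kW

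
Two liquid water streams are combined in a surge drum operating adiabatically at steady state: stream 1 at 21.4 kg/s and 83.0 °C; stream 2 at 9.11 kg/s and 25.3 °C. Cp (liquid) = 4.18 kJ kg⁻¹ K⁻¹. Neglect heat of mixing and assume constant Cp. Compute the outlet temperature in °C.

T_out = 65.8 °C

No heat crosses the boundary, so H_out = H_in.
Σ ṁᵢCp,ᵢTᵢ = 21.4×4.18×83.0 + 9.11×4.18×25.3 = 8387.9
Σ ṁᵢCp,ᵢ = 21.4×4.18 + 9.11×4.18 = 127.53
T_out = 8387.9 / 127.53 = 65.771 °C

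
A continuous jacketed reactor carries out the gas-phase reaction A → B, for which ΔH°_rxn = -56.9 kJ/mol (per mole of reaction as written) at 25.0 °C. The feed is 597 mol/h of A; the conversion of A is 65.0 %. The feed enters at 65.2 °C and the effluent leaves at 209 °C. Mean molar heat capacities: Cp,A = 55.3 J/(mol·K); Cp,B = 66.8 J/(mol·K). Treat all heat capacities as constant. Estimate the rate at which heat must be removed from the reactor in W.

Q_out = 4590 W

Extent of reaction ξ = 0.650 × 597 = 388.05 mol/h
Reaction term: ξ·ΔH°_rxn = 388.05 × -56.9 = -22080 kJ/h
Sensible, feed 65.2→25 °C: -1327.2 kJ/h
Outlet flows (mol/h): A 208.95, B 388.05
Sensible, products 25→209 °C: 6895.7 kJ/h
Q = ΔH = -16512 kJ/h = -4.5865 kW
Heat removed = 4586.5 W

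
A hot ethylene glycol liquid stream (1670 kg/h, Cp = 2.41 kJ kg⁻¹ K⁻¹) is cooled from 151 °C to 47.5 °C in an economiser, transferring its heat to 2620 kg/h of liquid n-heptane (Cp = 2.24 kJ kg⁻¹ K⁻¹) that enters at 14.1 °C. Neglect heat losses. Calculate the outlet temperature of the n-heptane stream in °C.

Heat released by hot stream: Q = 1670 × 2.41 × (151 − 47.5) = 416560 kJ/h
Energy balance on cold side (adiabatic exchanger): Q = ṁ_c·Cp_c·(T_c,out − T_c,in)
T_c,out = 14.1 + 416560/(2620 × 2.24) = 85.078 °C

T_c,out = 85.1 °C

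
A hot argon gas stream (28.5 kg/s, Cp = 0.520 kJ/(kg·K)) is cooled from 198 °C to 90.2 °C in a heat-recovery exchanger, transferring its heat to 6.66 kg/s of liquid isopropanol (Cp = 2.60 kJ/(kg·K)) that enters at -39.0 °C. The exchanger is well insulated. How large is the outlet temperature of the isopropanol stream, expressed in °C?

Heat released by hot stream: Q = 28.5 × 0.520 × (198 − 90.2) = 1597.6 kJ/s
Energy balance on cold side (adiabatic exchanger): Q = ṁ_c·Cp_c·(T_c,out − T_c,in)
T_c,out = -39.0 + 1597.6/(6.66 × 2.60) = 53.261 °C

T_c,out = 53.3 °C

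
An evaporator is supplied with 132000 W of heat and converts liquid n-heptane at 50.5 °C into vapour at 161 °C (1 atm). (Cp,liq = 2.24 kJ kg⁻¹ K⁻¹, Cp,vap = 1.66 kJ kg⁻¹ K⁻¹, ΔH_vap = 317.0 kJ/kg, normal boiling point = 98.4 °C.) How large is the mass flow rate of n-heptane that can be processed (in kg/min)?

ṁ = 15.0 kg/min

Δh = 2.24×(98.4−50.5) + 317.0 + 1.66×(161−98.4) = 528.21 kJ/kg
Q = 132000 W = 132 kJ/s = 7920 kJ/min
ṁ = Q/Δh = 7920 / 528.21 = 14.994 kg/min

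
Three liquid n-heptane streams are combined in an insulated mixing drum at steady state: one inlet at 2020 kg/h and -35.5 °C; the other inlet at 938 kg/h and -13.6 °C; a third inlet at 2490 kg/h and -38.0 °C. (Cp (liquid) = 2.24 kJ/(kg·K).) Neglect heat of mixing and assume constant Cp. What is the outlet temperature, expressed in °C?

Adiabatic, steady state ⇒ Σ ṁᵢCp,ᵢ(T_out − Tᵢ) = 0
T_out = Σ ṁᵢCp,ᵢTᵢ / Σ ṁᵢCp,ᵢ
      = -401150 / 12204 = -32.872 °C

T_out = -32.9 °C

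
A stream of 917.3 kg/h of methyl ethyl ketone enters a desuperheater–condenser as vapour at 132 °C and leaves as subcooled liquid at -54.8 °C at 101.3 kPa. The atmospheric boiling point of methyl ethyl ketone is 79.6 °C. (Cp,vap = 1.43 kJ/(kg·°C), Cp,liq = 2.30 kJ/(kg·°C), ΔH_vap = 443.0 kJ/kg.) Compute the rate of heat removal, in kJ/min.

vapour 132→79.6 °C: -74.932 kJ/kg
condensation at 79.6 °C: -443 kJ/kg
liquid 79.6→-54.8 °C: -309.12 kJ/kg
Δh = -74.932 + -443 + -309.12 = -827.05 kJ/kg
Q = ṁ·Δh = 917.3 kg/h × -827.05 kJ/kg = -758650 kJ/h
|Q| = 210.74 kW = 12644 kJ/min

Q_c = 12600 kJ/min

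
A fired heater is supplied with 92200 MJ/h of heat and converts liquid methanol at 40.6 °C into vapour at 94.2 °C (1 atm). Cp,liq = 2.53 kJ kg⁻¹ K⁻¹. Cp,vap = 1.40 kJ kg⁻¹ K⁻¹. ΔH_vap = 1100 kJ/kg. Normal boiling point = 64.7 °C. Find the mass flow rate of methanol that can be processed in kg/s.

ṁ = 21.3 kg/s

Δh = 2.53×(64.7−40.6) + 1100 + 1.40×(94.2−64.7) = 1202.3 kJ/kg
Q = 92200 MJ/h = 25611 kJ/s = 25611 kJ/s
ṁ = Q/Δh = 25611 / 1202.3 = 21.302 kg/s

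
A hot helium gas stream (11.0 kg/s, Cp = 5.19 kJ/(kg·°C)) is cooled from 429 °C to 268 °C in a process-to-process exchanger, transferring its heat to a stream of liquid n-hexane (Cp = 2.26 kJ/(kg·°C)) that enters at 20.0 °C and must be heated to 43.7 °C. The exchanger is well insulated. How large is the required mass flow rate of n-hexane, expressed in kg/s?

ṁ_c = 172 kg/s

Heat released by hot stream: Q = 11.0 × 5.19 × (429 − 268) = 9191.5 kJ/s
Energy balance on cold side (adiabatic exchanger): Q = ṁ_c·Cp_c·(T_c,out − T_c,in)
ṁ_c = 9191.5 / [2.26 × (43.7 − 20.0)] = 171.6 kg/s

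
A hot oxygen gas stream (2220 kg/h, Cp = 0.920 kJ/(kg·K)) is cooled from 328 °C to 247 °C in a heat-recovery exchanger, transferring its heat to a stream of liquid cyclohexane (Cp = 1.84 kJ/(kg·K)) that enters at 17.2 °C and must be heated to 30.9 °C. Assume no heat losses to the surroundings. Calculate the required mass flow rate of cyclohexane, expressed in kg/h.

ṁ_c = 6560 kg/h

Heat released by hot stream: Q = 2220 × 0.920 × (328 − 247) = 165430 kJ/h
Energy balance on cold side (adiabatic exchanger): Q = ṁ_c·Cp_c·(T_c,out − T_c,in)
ṁ_c = 165430 / [1.84 × (30.9 − 17.2)] = 6562.8 kg/h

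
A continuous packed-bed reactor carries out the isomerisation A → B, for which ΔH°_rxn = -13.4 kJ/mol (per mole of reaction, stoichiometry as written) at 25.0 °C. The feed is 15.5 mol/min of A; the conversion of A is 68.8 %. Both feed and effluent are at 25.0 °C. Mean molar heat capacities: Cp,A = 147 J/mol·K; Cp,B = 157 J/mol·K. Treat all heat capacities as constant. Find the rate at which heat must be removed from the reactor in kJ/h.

Q_out = 8570 kJ/h

Extent of reaction ξ = 0.688 × 15.5 = 10.664 mol/min
Reaction term: ξ·ΔH°_rxn = 10.664 × -13.4 = -142.9 kJ/min
Q = ΔH = -142.9 kJ/min = -2.3816 kW
Heat removed = 8573.9 kJ/h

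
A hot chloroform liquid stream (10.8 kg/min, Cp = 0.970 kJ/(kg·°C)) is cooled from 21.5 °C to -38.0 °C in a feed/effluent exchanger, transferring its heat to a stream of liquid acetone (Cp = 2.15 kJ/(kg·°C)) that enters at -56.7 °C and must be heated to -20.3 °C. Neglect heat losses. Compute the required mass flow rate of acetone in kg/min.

Heat released by hot stream: Q = 10.8 × 0.970 × (21.5 − -38.0) = 623.32 kJ/min
Energy balance on cold side (adiabatic exchanger): Q = ṁ_c·Cp_c·(T_c,out − T_c,in)
ṁ_c = 623.32 / [2.15 × (-20.3 − -56.7)] = 7.9648 kg/min

ṁ_c = 7.96 kg/min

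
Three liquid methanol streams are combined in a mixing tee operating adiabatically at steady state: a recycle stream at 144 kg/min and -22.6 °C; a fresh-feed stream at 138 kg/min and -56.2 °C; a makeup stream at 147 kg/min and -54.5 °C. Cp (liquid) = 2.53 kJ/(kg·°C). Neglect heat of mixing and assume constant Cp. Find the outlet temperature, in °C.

T_out = -44.3 °C

No heat crosses the boundary, so H_out = H_in.
Σ ṁᵢCp,ᵢTᵢ = 144×2.53×-22.6 + 138×2.53×-56.2 + 147×2.53×-54.5 = -48124
Σ ṁᵢCp,ᵢ = 144×2.53 + 138×2.53 + 147×2.53 = 1085.4
T_out = -48124 / 1085.4 = -44.339 °C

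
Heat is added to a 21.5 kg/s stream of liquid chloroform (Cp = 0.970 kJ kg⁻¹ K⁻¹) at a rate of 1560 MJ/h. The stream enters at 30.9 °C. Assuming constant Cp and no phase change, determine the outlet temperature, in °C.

Q = 1560 MJ/h = 433.33 kJ/s
ΔT = Q/(ṁ·Cp) = 433.33/(21.5×0.970) = 20.778 K
T_out = 30.9 + 20.778 = 51.678 °C

T_out = 51.7 °C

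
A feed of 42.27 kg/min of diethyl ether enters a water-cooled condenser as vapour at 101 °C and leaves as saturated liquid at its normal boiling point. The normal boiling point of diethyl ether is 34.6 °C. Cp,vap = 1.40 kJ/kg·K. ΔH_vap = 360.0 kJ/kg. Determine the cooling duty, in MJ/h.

Q_c = 1150 MJ/h

vapour 101→34.6 °C: -92.96 kJ/kg
condensation at 34.6 °C: -360 kJ/kg
Δh = -92.96 + -360 = -452.96 kJ/kg
Q = ṁ·Δh = 42.27 kg/min × -452.96 kJ/kg = -19147 kJ/min
|Q| = 319.11 kW = 1148.8 MJ/h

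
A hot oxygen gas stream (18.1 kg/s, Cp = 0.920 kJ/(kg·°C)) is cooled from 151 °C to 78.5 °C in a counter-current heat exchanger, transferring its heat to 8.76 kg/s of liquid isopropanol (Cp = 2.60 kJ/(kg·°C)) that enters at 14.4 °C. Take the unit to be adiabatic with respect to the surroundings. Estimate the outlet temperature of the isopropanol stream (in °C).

T_c,out = 67.4 °C

Heat released by hot stream: Q = 18.1 × 0.920 × (151 − 78.5) = 1207.3 kJ/s
Energy balance on cold side (adiabatic exchanger): Q = ṁ_c·Cp_c·(T_c,out − T_c,in)
T_c,out = 14.4 + 1207.3/(8.76 × 2.60) = 67.406 °C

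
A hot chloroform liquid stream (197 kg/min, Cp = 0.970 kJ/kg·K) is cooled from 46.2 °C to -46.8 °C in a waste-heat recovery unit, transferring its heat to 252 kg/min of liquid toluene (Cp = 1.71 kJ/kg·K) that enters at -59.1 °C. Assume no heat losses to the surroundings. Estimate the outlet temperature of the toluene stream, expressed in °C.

T_c,out = -17.9 °C

Heat released by hot stream: Q = 197 × 0.970 × (46.2 − -46.8) = 17771 kJ/min
Energy balance on cold side (adiabatic exchanger): Q = ṁ_c·Cp_c·(T_c,out − T_c,in)
T_c,out = -59.1 + 17771/(252 × 1.71) = -17.859 °C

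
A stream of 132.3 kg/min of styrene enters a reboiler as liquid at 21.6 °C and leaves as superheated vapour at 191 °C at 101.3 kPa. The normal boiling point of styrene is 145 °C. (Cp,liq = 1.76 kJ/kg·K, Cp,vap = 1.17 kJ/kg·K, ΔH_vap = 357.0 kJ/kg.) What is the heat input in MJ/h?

Q = 4990 MJ/h

liquid 21.6→145 °C: 217.18 kJ/kg
vaporisation at 145 °C: 357 kJ/kg
vapour 145→191 °C: 53.82 kJ/kg
Δh = 217.18 + 357 + 53.82 = 628 kJ/kg
Q = ṁ·Δh = 132.3 kg/min × 628 kJ/kg = 83085 kJ/min
|Q| = 1384.7 kW = 4985.1 MJ/h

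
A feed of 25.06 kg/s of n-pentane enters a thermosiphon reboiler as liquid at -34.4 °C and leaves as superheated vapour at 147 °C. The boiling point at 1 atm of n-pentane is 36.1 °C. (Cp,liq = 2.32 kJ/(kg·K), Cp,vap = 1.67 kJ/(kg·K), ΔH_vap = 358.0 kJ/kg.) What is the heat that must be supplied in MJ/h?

Q = 63800 MJ/h

liquid -34.4→36.1 °C: 163.56 kJ/kg
vaporisation at 36.1 °C: 358 kJ/kg
vapour 36.1→147 °C: 185.2 kJ/kg
Δh = 163.56 + 358 + 185.2 = 706.76 kJ/kg
Q = ṁ·Δh = 25.06 kg/s × 706.76 kJ/kg = 17711 kJ/s
|Q| = 17711 kW = 63761 MJ/h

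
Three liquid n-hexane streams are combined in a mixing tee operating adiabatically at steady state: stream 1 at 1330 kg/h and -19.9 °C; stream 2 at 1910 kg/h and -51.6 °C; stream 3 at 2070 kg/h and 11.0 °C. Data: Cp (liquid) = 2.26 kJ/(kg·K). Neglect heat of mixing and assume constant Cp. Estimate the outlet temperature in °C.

T_out = -19.3 °C

Energy balance with Q = 0: Σ ṁᵢCp,ᵢ(T_out − Tᵢ) = 0
Σ ṁᵢCp,ᵢTᵢ = 1330×2.26×-19.9 + 1910×2.26×-51.6 + 2070×2.26×11.0 = -231090
Σ ṁᵢCp,ᵢ = 1330×2.26 + 1910×2.26 + 2070×2.26 = 12001
T_out = -231090 / 12001 = -19.257 °C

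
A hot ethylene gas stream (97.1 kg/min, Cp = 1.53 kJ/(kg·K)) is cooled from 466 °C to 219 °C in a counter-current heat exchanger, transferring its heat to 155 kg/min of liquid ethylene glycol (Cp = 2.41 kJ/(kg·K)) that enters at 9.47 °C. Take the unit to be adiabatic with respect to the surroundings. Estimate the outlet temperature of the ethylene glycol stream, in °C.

Heat released by hot stream: Q = 97.1 × 1.53 × (466 − 219) = 36695 kJ/min
Energy balance on cold side (adiabatic exchanger): Q = ṁ_c·Cp_c·(T_c,out − T_c,in)
T_c,out = 9.47 + 36695/(155 × 2.41) = 107.7 °C

T_c,out = 108 °C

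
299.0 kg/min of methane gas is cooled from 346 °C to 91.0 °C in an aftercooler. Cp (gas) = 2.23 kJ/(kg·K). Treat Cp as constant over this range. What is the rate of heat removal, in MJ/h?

Q_c = 10200 MJ/h

Q = ṁ·Cp·ΔT = 299.0 × 2.23 × (91.0 − 346) = -170030 kJ/min
Converting: 170030 / 60 s = 2833.8 kW
Cooling duty = 10202 MJ/h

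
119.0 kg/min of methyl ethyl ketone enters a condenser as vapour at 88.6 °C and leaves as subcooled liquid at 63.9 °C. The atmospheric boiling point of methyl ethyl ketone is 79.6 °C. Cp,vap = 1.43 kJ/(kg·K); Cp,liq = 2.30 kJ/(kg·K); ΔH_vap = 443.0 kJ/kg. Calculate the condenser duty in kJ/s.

Q_c = 976 kJ/s

vapour 88.6→79.6 °C: -12.87 kJ/kg
condensation at 79.6 °C: -443 kJ/kg
liquid 79.6→63.9 °C: -36.11 kJ/kg
Δh = -12.87 + -443 + -36.11 = -491.98 kJ/kg
Q = ṁ·Δh = 119.0 kg/min × -491.98 kJ/kg = -58546 kJ/min
|Q| = 975.76 kW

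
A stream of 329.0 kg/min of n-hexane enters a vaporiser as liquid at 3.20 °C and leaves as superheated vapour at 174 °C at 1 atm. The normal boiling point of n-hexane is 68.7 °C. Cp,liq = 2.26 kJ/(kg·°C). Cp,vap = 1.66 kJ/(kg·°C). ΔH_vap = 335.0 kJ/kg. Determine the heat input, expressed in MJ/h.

Q = 13000 MJ/h

liquid 3.20→68.7 °C: 148.03 kJ/kg
vaporisation at 68.7 °C: 335 kJ/kg
vapour 68.7→174 °C: 174.8 kJ/kg
Δh = 148.03 + 335 + 174.8 = 657.83 kJ/kg
Q = ṁ·Δh = 329.0 kg/min × 657.83 kJ/kg = 216430 kJ/min
|Q| = 3607.1 kW = 12986 MJ/h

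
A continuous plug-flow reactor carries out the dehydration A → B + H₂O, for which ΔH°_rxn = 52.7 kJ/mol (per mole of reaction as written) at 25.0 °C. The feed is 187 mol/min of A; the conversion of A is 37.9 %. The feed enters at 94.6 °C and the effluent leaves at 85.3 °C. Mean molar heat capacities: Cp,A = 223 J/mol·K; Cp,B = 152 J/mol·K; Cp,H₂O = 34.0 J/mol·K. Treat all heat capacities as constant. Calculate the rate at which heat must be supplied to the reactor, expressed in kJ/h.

Extent of reaction ξ = 0.379 × 187 = 70.873 mol/min
Reaction term: ξ·ΔH°_rxn = 70.873 × 52.7 = 3735 kJ/min
Sensible, feed 94.6→25 °C: -2902.4 kJ/min
Outlet flows (mol/min): A 116.13, B 70.873, H₂O 70.873
Sensible, products 25→85.3 °C: 2356.4 kJ/min
Q = ΔH = 3189.1 kJ/min = 53.151 kW
Heat supplied = 191340 kJ/h

Q_in = 191000 kJ/h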